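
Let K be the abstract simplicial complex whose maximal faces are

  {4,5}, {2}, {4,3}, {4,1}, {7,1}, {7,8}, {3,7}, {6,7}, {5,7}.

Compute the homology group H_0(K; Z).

We work with the vertex ordering 1 < 2 < 3 < 4 < 5 < 6 < 7 < 8. The simplices of K, each written with vertices in increasing order, are:

  0-simplices (8): [1], [2], [3], [4], [5], [6], [7], [8]
  1-simplices (8): [1,4], [1,7], [3,4], [3,7], [4,5], [5,7], [6,7], [7,8]

so the chain groups are C_0 ≅ Z^8, C_1 ≅ Z^8.

Boundary ∂_1: C_1 → C_0 maps an edge to its endpoints' difference, ∂[p,q] = q − p. For instance
  ∂[1,4] = [4] − [1].
As a 8×8 matrix over Z this has rank 6, with invariant factors (1,1,1,1,1,1).

Reading off H_k = ker ∂_k / im ∂_{k+1}:

  H_0: rank C_0 − rank ∂_1 = 8 − 6 = 2, and the invariant factors of ∂_1 are all 1, so H_0 = Z^2.

H_0 = Z^2.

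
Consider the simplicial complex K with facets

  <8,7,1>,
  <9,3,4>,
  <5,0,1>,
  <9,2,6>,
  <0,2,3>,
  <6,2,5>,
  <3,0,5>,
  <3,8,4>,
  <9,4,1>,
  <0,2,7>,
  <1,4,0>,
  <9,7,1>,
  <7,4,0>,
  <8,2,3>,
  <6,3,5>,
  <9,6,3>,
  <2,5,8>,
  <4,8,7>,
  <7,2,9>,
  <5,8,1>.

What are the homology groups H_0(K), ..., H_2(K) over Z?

H_0 = Z,  H_1 = Z × Z/2,  H_2 = 0.

Order the vertices as 0 < 1 < 2 < 3 < 4 < 5 < 6 < 7 < 8 < 9. Listing each simplex with vertices in this order, K has dimension 2 with simplices:

  0-simplices (10): [0], [1], [2], [3], [4], [5], [6], [7], [8], [9]
  1-simplices (30): (30 of them)
  2-simplices (20): (20 of them)

so the chain groups are C_0 ≅ Z^10, C_1 ≅ Z^30, C_2 ≅ Z^20.

∂_1: C_1 → C_0 maps an edge to its endpoints' difference, ∂[p,q] = q − p.
The resulting 10×30 matrix has rank 9, and its Smith normal form has invariant factors (1,1,1,1,1,1,1,1,1).

Boundary ∂_2: C_2 → C_1 acts by ∂[p,q,r] = [q,r] − [p,r] + [p,q]. For instance
  ∂[1,7,9] = [7,9] − [1,9] + [1,7],
  ∂[0,3,5] = [3,5] − [0,5] + [0,3].
This gives a 30×20 integer matrix of rank 20; reducing to Smith normal form yields diagonal entries (1,1,1,1,1,1,1,1,1,1,1,1,1,1,1,1,1,1,1,2).

Reading off H_k = ker ∂_k / im ∂_{k+1}:

  H_0: rank C_0 − rank ∂_1 = 10 − 9 = 1, and the invariant factors of ∂_1 are all 1, so H_0 ≅ Z.
  H_1: rank ker ∂_1 − rank ∂_2 = (30 − 9) − 20 = 1, and ∂_2 has invariant factor 2 > 1, so H_1 ≅ Z × Z/2.
  H_2: rank ker ∂_2 − rank ∂_3 = (20 − 20) − 0 = 0, and there is no ∂_3, so H_2 ≅ 0.

As a check, the Euler characteristic is 10 − 30 + 20 = 0, which agrees with 1 − 1 + 0 = 0.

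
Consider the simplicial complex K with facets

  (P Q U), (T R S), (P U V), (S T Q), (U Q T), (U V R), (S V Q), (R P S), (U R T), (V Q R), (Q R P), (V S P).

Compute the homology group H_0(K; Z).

H_0 ≅ Z.

Fix the vertex order P < Q < R < S < T < U < V and write every simplex with vertices in increasing order. Then dim K = 2 and the simplices of K are:

  0-simplices (7): P, Q, R, S, T, U, V
  1-simplices (18): PQ, PR, PS, PU, PV, QR, QS, QT, QU, QV, RS, RT, RU, RV, ST, SV, TU, UV
  2-simplices (12): PQR, PQU, PRS, PSV, PUV, QRV, QST, QSV, QTU, RST, RTU, RUV

Hence C_0 ≅ Z^7, C_1 ≅ Z^18, C_2 ≅ Z^12.

Boundary ∂_1: C_1 → C_0 is given by ∂[p,q] = [q] − [p].
As a 7×18 matrix over Z this has rank 6, with invariant factors (1,1,1,1,1,1).

The boundary map ∂_2: C_2 → C_1 acts by ∂[p,q,r] = [q,r] − [p,r] + [p,q]. For instance
  ∂PUV = UV − PV + PU,
  ∂PQU = QU − PU + PQ.
As a 18×12 matrix over Z this has rank 12, with invariant factors (1,1,1,1,1,1,1,1,1,1,1,2).

From H_k ≅ ker(∂_k) / im(∂_{k+1}) we obtain:

  H_0: rank C_0 − rank ∂_1 = 7 − 6 = 1, and the invariant factors of ∂_1 are all 1, so H_0 ≅ Z.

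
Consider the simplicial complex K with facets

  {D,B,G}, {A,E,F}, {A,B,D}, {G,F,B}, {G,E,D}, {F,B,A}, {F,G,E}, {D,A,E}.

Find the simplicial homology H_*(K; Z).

H_0 ≅ Z,  H_1 = 0,  H_2 ≅ Z.

Order the vertices as A < B < D < E < F < G. Listing each simplex with vertices in this order, K has dimension 2 with simplices:

  0-simplices (6): A, B, D, E, F, G
  1-simplices (12): AB, AD, AE, AF, BD, BF, BG, DE, DG, EF, EG, FG
  2-simplices (8): ABD, ABF, ADE, AEF, BDG, BFG, DEG, EFG

so the chain groups are C_0 ≅ Z^6, C_1 ≅ Z^12, C_2 ≅ Z^8.

The boundary map ∂_1: C_1 → C_0 is given by ∂[p,q] = [q] − [p]. For instance
  ∂BD = D − B.
The resulting 6×12 matrix has rank 5, and its Smith normal form has invariant factors (1,1,1,1,1).

∂_2: C_2 → C_1 maps a triangle to the signed sum of its edges. For instance
  ∂EFG = FG − EG + EF,
  ∂BDG = DG − BG + BD.
The resulting 12×8 matrix has rank 7, and its Smith normal form has invariant factors (1,1,1,1,1,1,1).

Computing H_k = (kernel of ∂_k) / (image of ∂_{k+1}):

  H_0: rank C_0 − rank ∂_1 = 6 − 5 = 1, and the invariant factors of ∂_1 are all 1, so H_0 = Z.
  H_1: rank ker ∂_1 − rank ∂_2 = (12 − 5) − 7 = 0, and the invariant factors of ∂_2 are all 1, so H_1 = 0.
  H_2: rank ker ∂_2 − rank ∂_3 = (8 − 7) − 0 = 1, and there is no ∂_3, so H_2 = Z.

(K is a triangulation of the 2-sphere S^2.)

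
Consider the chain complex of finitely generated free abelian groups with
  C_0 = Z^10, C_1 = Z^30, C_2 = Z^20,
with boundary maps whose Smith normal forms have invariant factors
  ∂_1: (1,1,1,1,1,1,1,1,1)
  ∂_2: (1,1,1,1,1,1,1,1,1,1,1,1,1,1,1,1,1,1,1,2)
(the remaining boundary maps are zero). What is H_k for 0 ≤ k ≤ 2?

H_0: b_0 = 10 − 0 − 9 = 1; torsion from ∂_1 factors > 1: none. So H_0 ≅ Z.
H_1: b_1 = 30 − 9 − 20 = 1; torsion from ∂_2 factors > 1: [2]. So H_1 ≅ Z ⊕ Z/2.
H_2: b_2 = 20 − 20 − 0 = 0; torsion from ∂_3 factors > 1: none. So H_2 ≅ 0.

H_0 ≅ Z,  H_1 ≅ Z ⊕ Z/2,  H_2 = 0.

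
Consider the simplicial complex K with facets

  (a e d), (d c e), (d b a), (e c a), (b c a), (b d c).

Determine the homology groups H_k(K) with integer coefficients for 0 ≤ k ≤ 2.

K has 5 vertices, 9 edges, 6 triangles.
rank ∂_0 = 0, rank ∂_1 = 4 ⇒ b_0 = 5 − 0 − 4 = 1; all invariant factors of ∂_1 are 1 so no torsion. So H_0 = Z.
rank ∂_1 = 4, rank ∂_2 = 5 ⇒ b_1 = 9 − 4 − 5 = 0; all invariant factors of ∂_2 are 1 so no torsion. So H_1 = 0.
rank ∂_2 = 5, rank ∂_3 = 0 ⇒ b_2 = 6 − 5 − 0 = 1. So H_2 = Z.

H_0 = Z,  H_1 = 0,  H_2 = Z.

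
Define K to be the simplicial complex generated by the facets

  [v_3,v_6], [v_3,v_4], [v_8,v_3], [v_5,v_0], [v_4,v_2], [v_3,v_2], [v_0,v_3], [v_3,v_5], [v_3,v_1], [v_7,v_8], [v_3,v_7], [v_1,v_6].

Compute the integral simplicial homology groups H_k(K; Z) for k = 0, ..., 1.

H_0 = Z,  H_1 = Z^4.

Fix the vertex order v_0 < v_1 < v_2 < v_3 < v_4 < v_5 < v_6 < v_7 < v_8 and write every simplex with vertices in increasing order. Then dim K = 1 and the simplices of K are:

  0-simplices (9): [v_0], [v_1], [v_2], [v_3], [v_4], [v_5], [v_6], [v_7], [v_8]
  1-simplices (12): [v_0,v_3], [v_0,v_5], [v_1,v_3], [v_1,v_6], [v_2,v_3], [v_2,v_4], [v_3,v_4], [v_3,v_5], [v_3,v_6], [v_3,v_7], [v_3,v_8], [v_7,v_8]

giving chain groups C_0 ≅ Z^9, C_1 ≅ Z^12.

Boundary ∂_1: C_1 → C_0 is given by ∂[p,q] = [q] − [p]. For instance
  ∂[v_1,v_3] = [v_3] − [v_1].
The 9×12 boundary matrix has rank 8 and Smith normal form diag(1,1,1,1,1,1,1,1).

Now H_k = ker ∂_k / im ∂_{k+1}, so:

  H_0: rank C_0 − rank ∂_1 = 9 − 8 = 1, and the invariant factors of ∂_1 are all 1, so H_0 = Z.
  H_1: rank ker ∂_1 − rank ∂_2 = (12 − 8) − 0 = 4, and there is no ∂_2, so H_1 = Z^4.

As a check, the Euler characteristic is 9 − 12 = -3, which agrees with 1 − 4 = -3.
(K is a triangulation of a wedge of 4 circles.)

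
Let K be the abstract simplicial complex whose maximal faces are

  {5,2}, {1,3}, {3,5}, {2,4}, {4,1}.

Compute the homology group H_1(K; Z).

H_1 ≅ Z.

We work with the vertex ordering 1 < 2 < 3 < 4 < 5. The simplices of K, each written with vertices in increasing order, are:

  0-simplices (5): [1], [2], [3], [4], [5]
  1-simplices (5): [1,3], [1,4], [2,4], [2,5], [3,5]

so the chain groups are C_0 ≅ Z^5, C_1 ≅ Z^5.

Boundary ∂_1: C_1 → C_0 is given by ∂[p,q] = [q] − [p]. For instance
  ∂[1,3] = [3] − [1].
As a 5×5 matrix over Z this has rank 4, with invariant factors (1,1,1,1).

Computing H_k = (kernel of ∂_k) / (image of ∂_{k+1}):

  H_1: rank ker ∂_1 − rank ∂_2 = (5 − 4) − 0 = 1, and there is no ∂_2, so H_1 ≅ Z.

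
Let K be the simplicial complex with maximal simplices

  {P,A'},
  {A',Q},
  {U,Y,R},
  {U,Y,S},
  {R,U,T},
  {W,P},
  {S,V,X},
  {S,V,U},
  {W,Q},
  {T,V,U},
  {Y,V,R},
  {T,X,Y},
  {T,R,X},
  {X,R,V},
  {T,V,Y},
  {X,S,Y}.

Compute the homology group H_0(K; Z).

H_0 = Z^2.

We work with the vertex ordering P < Q < R < S < T < U < V < W < X < Y < A'. The simplices of K, each written with vertices in increasing order, are:

  0-simplices (11): [P], [Q], [R], [S], [T], [U], [V], [W], [X], [Y], [A']
  1-simplices (22): [P,W], [P,A'], [Q,W], [Q,A'], [R,T], [R,U], [R,V], [R,X], [R,Y], [S,U], [S,V], [S,X], [S,Y], [T,U], [T,V], [T,X], [T,Y], [U,V], [U,Y], [V,X], [V,Y], [X,Y]
  2-simplices (12): [R,T,U], [R,T,X], [R,U,Y], [R,V,X], [R,V,Y], [S,U,V], [S,U,Y], [S,V,X], [S,X,Y], [T,U,V], [T,V,Y], [T,X,Y]

so the chain groups are C_0 ≅ Z^11, C_1 ≅ Z^22, C_2 ≅ Z^12.

∂_1: C_1 → C_0 sends each edge [p,q] (with p < q) to q − p. For instance
  ∂[S,U] = [U] − [S].
The resulting 11×22 matrix has rank 9, and its Smith normal form has invariant factors (1,1,1,1,1,1,1,1,1).

∂_2: C_2 → C_1 acts by ∂[p,q,r] = [q,r] − [p,r] + [p,q]. For instance
  ∂[R,T,U] = [T,U] − [R,U] + [R,T],
  ∂[R,T,X] = [T,X] − [R,X] + [R,T].
As a 22×12 matrix over Z this has rank 12, with invariant factors (1,1,1,1,1,1,1,1,1,1,1,2).

Now H_k = ker ∂_k / im ∂_{k+1}, so:

  H_0: rank C_0 − rank ∂_1 = 11 − 9 = 2, and the invariant factors of ∂_1 are all 1, so H_0 ≅ Z^2.

(K is a triangulation of the disjoint union of the real projective plane RP^2 and the circle S^1.)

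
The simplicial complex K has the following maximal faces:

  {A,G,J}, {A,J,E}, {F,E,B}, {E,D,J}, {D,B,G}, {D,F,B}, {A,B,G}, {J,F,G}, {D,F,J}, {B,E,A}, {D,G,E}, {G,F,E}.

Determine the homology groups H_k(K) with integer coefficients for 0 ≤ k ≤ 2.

H_0 ≅ Z,  H_1 ≅ Z/2Z,  H_2 = 0.

We work with the vertex ordering A < B < D < E < F < G < J. The simplices of K, each written with vertices in increasing order, are:

  0-simplices (7): A, B, D, E, F, G, J
  1-simplices (18): AB, AE, AG, AJ, BD, BE, BF, BG, DE, DF, DG, DJ, EF, EG, EJ, FG, FJ, GJ
  2-simplices (12): ABE, ABG, AEJ, AGJ, BDF, BDG, BEF, DEG, DEJ, DFJ, EFG, FGJ

so the chain groups are C_0 ≅ Z^7, C_1 ≅ Z^18, C_2 ≅ Z^12.

The boundary map ∂_1: C_1 → C_0 is given by ∂[p,q] = [q] − [p].
The 7×18 boundary matrix has rank 6 and Smith normal form diag(1,1,1,1,1,1).

The boundary map ∂_2: C_2 → C_1 sends each 2-simplex [p,q,r] to [q,r] − [p,r] + [p,q]. For instance
  ∂EFG = FG − EG + EF,
  ∂ABE = BE − AE + AB.
The resulting 18×12 matrix has rank 12, and its Smith normal form has invariant factors (1,1,1,1,1,1,1,1,1,1,1,2).

Computing H_k = (kernel of ∂_k) / (image of ∂_{k+1}):

  H_0: rank C_0 − rank ∂_1 = 7 − 6 = 1, and the invariant factors of ∂_1 are all 1, so H_0 = Z.
  H_1: rank ker ∂_1 − rank ∂_2 = (18 − 6) − 12 = 0, and ∂_2 has invariant factor 2 > 1, so H_1 = Z/2Z.
  H_2: rank ker ∂_2 − rank ∂_3 = (12 − 12) − 0 = 0, and there is no ∂_3, so H_2 = 0.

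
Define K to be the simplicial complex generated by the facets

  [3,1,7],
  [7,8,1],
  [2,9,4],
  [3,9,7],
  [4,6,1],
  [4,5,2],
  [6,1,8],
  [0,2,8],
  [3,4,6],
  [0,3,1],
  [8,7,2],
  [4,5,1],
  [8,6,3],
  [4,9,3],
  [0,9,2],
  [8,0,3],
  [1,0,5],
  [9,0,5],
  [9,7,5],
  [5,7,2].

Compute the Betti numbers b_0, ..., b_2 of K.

Order the vertices as 0 < 1 < 2 < 3 < 4 < 5 < 6 < 7 < 8 < 9. Listing each simplex with vertices in this order, K has dimension 2 with simplices:

  0-simplices (10): [0], [1], [2], [3], [4], [5], [6], [7], [8], [9]
  1-simplices (30): (30 of them)
  2-simplices (20): (20 of them)

so the chain groups are C_0 ≅ Z^10, C_1 ≅ Z^30, C_2 ≅ Z^20.

The boundary map ∂_1: C_1 → C_0 sends each edge [p,q] (with p < q) to q − p.
The 10×30 boundary matrix has rank 9 and Smith normal form diag(1,1,1,1,1,1,1,1,1).

∂_2: C_2 → C_1 sends each 2-simplex [p,q,r] to [q,r] − [p,r] + [p,q]. For instance
  ∂[3,4,6] = [4,6] − [3,6] + [3,4],
  ∂[1,7,8] = [7,8] − [1,8] + [1,7].
This gives a 30×20 integer matrix of rank 20; reducing to Smith normal form yields diagonal entries (1,1,1,1,1,1,1,1,1,1,1,1,1,1,1,1,1,1,1,2).

From H_k ≅ ker(∂_k) / im(∂_{k+1}) we obtain:

  H_0: rank C_0 − rank ∂_1 = 10 − 9 = 1, and the invariant factors of ∂_1 are all 1, so H_0 ≅ Z.
  H_1: rank ker ∂_1 − rank ∂_2 = (30 − 9) − 20 = 1, and ∂_2 has invariant factor 2 > 1, so H_1 ≅ Z × Z/2.
  H_2: rank ker ∂_2 − rank ∂_3 = (20 − 20) − 0 = 0, and there is no ∂_3, so H_2 ≅ 0.

As a check, the Euler characteristic is 10 − 30 + 20 = 0, which agrees with 1 − 1 + 0 = 0.

Hence the Betti numbers are b_0 = 1, b_1 = 1, b_2 = 0.

b_0 = 1, b_1 = 1, b_2 = 0.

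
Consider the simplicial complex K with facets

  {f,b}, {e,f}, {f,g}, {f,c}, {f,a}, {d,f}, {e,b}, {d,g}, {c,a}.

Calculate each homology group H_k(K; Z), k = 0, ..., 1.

H_0 = Z,  H_1 = Z^3.

K has 7 vertices, 9 edges.
rank ∂_0 = 0, rank ∂_1 = 6 ⇒ b_0 = 7 − 0 − 6 = 1; all invariant factors of ∂_1 are 1 so no torsion. So H_0 ≅ Z.
rank ∂_1 = 6, rank ∂_2 = 0 ⇒ b_1 = 9 − 6 − 0 = 3. So H_1 ≅ Z^3.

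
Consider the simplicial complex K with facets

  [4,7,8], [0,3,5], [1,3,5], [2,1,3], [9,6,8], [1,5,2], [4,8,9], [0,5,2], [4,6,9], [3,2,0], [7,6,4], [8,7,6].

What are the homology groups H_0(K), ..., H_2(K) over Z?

H_0 ≅ Z^2,  H_1 = 0,  H_2 ≅ Z^2.

Fix the vertex order 0 < 1 < 2 < 3 < 4 < 5 < 6 < 7 < 8 < 9 and write every simplex with vertices in increasing order. Then dim K = 2 and the simplices of K are:

  0-simplices (10): [0], [1], [2], [3], [4], [5], [6], [7], [8], [9]
  1-simplices (18): [0,2], [0,3], [0,5], [1,2], [1,3], [1,5], [2,3], [2,5], [3,5], [4,6], [4,7], [4,8], [4,9], [6,7], [6,8], [6,9], [7,8], [8,9]
  2-simplices (12): [0,2,3], [0,2,5], [0,3,5], [1,2,3], [1,2,5], [1,3,5], [4,6,7], [4,6,9], [4,7,8], [4,8,9], [6,7,8], [6,8,9]

so the chain groups are C_0 ≅ Z^10, C_1 ≅ Z^18, C_2 ≅ Z^12.

Boundary ∂_1: C_1 → C_0 sends each edge [p,q] (with p < q) to q − p. For instance
  ∂[4,9] = [9] − [4].
As a 10×18 matrix over Z this has rank 8, with invariant factors (1,1,1,1,1,1,1,1).

∂_2: C_2 → C_1 sends each 2-simplex [p,q,r] to [q,r] − [p,r] + [p,q]. For instance
  ∂[1,2,5] = [2,5] − [1,5] + [1,2],
  ∂[4,6,7] = [6,7] − [4,7] + [4,6].
The 18×12 boundary matrix has rank 10 and Smith normal form diag(1,1,1,1,1,1,1,1,1,1).

From H_k ≅ ker(∂_k) / im(∂_{k+1}) we obtain:

  H_0: rank C_0 − rank ∂_1 = 10 − 8 = 2, and the invariant factors of ∂_1 are all 1, so H_0 = Z^2.
  H_1: rank ker ∂_1 − rank ∂_2 = (18 − 8) − 10 = 0, and the invariant factors of ∂_2 are all 1, so H_1 = 0.
  H_2: rank ker ∂_2 − rank ∂_3 = (12 − 10) − 0 = 2, and there is no ∂_3, so H_2 = Z^2.

As a check, the Euler characteristic is 10 − 18 + 12 = 4, which agrees with 2 − 0 + 2 = 4.
(K is a triangulation of the disjoint union of the 2-sphere S^2 and the 2-sphere S^2.)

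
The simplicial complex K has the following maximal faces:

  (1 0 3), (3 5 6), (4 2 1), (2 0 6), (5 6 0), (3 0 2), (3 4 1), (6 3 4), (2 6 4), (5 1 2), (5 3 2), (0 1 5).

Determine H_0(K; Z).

Fix the vertex order 0 < 1 < 2 < 3 < 4 < 5 < 6 and write every simplex with vertices in increasing order. Then dim K = 2 and the simplices of K are:

  0-simplices (7): [0], [1], [2], [3], [4], [5], [6]
  1-simplices (18): [0,1], [0,2], [0,3], [0,5], [0,6], [1,2], [1,3], [1,4], [1,5], [2,3], [2,4], [2,5], [2,6], [3,4], [3,5], [3,6], [4,6], [5,6]
  2-simplices (12): [0,1,3], [0,1,5], [0,2,3], [0,2,6], [0,5,6], [1,2,4], [1,2,5], [1,3,4], [2,3,5], [2,4,6], [3,4,6], [3,5,6]

Hence C_0 ≅ Z^7, C_1 ≅ Z^18, C_2 ≅ Z^12.

∂_1: C_1 → C_0 is given by ∂[p,q] = [q] − [p].
As a 7×18 matrix over Z this has rank 6, with invariant factors (1,1,1,1,1,1).

∂_2: C_2 → C_1 acts by ∂[p,q,r] = [q,r] − [p,r] + [p,q]. For instance
  ∂[1,3,4] = [3,4] − [1,4] + [1,3],
  ∂[0,1,5] = [1,5] − [0,5] + [0,1].
This gives a 18×12 integer matrix of rank 12; reducing to Smith normal form yields diagonal entries (1,1,1,1,1,1,1,1,1,1,1,2).

Now H_k = ker ∂_k / im ∂_{k+1}, so:

  H_0: rank C_0 − rank ∂_1 = 7 − 6 = 1, and the invariant factors of ∂_1 are all 1, so H_0 ≅ Z.

(K is a triangulation of the real projective plane RP^2.)

H_0 = Z.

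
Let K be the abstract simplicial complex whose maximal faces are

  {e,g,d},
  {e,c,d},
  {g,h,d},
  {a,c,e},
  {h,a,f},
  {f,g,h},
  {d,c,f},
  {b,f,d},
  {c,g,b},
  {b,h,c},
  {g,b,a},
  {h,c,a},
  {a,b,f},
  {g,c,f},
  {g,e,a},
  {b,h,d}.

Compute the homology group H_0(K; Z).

H_0 = Z.

Order the vertices as a < b < c < d < e < f < g < h. Listing each simplex with vertices in this order, K has dimension 2 with simplices:

  0-simplices (8): a, b, c, d, e, f, g, h
  1-simplices (24): ab, ac, ae, af, ag, ah, bc, bd, bf, bg, bh, cd, ce, cf, cg, ch, de, df, dg, dh, eg, fg, fh, gh
  2-simplices (16): abf, abg, ace, ach, aeg, afh, bcg, bch, bdf, bdh, cde, cdf, cfg, deg, dgh, fgh

Hence C_0 ≅ Z^8, C_1 ≅ Z^24, C_2 ≅ Z^16.

Boundary ∂_1: C_1 → C_0 sends each edge [p,q] (with p < q) to q − p.
The resulting 8×24 matrix has rank 7, and its Smith normal form has invariant factors (1,1,1,1,1,1,1).

∂_2: C_2 → C_1 sends each 2-simplex [p,q,r] to [q,r] − [p,r] + [p,q]. For instance
  ∂cdf = df − cf + cd,
  ∂bch = ch − bh + bc.
The 24×16 boundary matrix has rank 15 and Smith normal form diag(1,1,1,1,1,1,1,1,1,1,1,1,1,1,1).

Now H_k = ker ∂_k / im ∂_{k+1}, so:

  H_0: rank C_0 − rank ∂_1 = 8 − 7 = 1, and the invariant factors of ∂_1 are all 1, so H_0 = Z.

(K is a triangulation of the torus T^2.)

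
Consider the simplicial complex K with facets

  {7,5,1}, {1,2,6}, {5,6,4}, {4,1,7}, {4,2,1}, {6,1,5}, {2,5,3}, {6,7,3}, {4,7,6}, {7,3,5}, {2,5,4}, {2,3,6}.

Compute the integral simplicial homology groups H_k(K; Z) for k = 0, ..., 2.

H_0 ≅ Z,  H_1 ≅ Z/2Z,  H_2 = 0.

Order the vertices as 1 < 2 < 3 < 4 < 5 < 6 < 7. Listing each simplex with vertices in this order, K has dimension 2 with simplices:

  0-simplices (7): [1], [2], [3], [4], [5], [6], [7]
  1-simplices (18): [1,2], [1,4], [1,5], [1,6], [1,7], [2,3], [2,4], [2,5], [2,6], [3,5], [3,6], [3,7], [4,5], [4,6], [4,7], [5,6], [5,7], [6,7]
  2-simplices (12): [1,2,4], [1,2,6], [1,4,7], [1,5,6], [1,5,7], [2,3,5], [2,3,6], [2,4,5], [3,5,7], [3,6,7], [4,5,6], [4,6,7]

Hence C_0 ≅ Z^7, C_1 ≅ Z^18, C_2 ≅ Z^12.

Boundary ∂_1: C_1 → C_0 is given by ∂[p,q] = [q] − [p].
As a 7×18 matrix over Z this has rank 6, with invariant factors (1,1,1,1,1,1).

Boundary ∂_2: C_2 → C_1 acts by ∂[p,q,r] = [q,r] − [p,r] + [p,q]. For instance
  ∂[3,5,7] = [5,7] − [3,7] + [3,5],
  ∂[1,4,7] = [4,7] − [1,7] + [1,4].
The resulting 18×12 matrix has rank 12, and its Smith normal form has invariant factors (1,1,1,1,1,1,1,1,1,1,1,2).

Reading off H_k = ker ∂_k / im ∂_{k+1}:

  H_0: rank C_0 − rank ∂_1 = 7 − 6 = 1, and the invariant factors of ∂_1 are all 1, so H_0 ≅ Z.
  H_1: rank ker ∂_1 − rank ∂_2 = (18 − 6) − 12 = 0, and ∂_2 has invariant factor 2 > 1, so H_1 ≅ Z/2Z.
  H_2: rank ker ∂_2 − rank ∂_3 = (12 − 12) − 0 = 0, and there is no ∂_3, so H_2 ≅ 0.

As a check, the Euler characteristic is 7 − 18 + 12 = 1, which agrees with 1 − 0 + 0 = 1.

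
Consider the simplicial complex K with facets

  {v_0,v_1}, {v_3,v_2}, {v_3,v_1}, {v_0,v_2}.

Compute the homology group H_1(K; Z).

Fix the vertex order v_0 < v_1 < v_2 < v_3 and write every simplex with vertices in increasing order. Then dim K = 1 and the simplices of K are:

  0-simplices (4): [v_0], [v_1], [v_2], [v_3]
  1-simplices (4): [v_0,v_1], [v_0,v_2], [v_1,v_3], [v_2,v_3]

Hence C_0 ≅ Z^4, C_1 ≅ Z^4.

∂_1: C_1 → C_0 maps an edge to its endpoints' difference, ∂[p,q] = q − p. For instance
  ∂[v_0,v_2] = [v_2] − [v_0].
This gives a 4×4 integer matrix of rank 3; reducing to Smith normal form yields diagonal entries (1,1,1).

From H_k ≅ ker(∂_k) / im(∂_{k+1}) we obtain:

  H_1: rank ker ∂_1 − rank ∂_2 = (4 − 3) − 0 = 1, and there is no ∂_2, so H_1 ≅ Z.

H_1 = Z.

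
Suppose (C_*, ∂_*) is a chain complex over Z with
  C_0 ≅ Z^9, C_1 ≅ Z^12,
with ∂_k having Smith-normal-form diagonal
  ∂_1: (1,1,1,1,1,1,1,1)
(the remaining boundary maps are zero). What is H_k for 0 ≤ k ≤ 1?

H_0 ≅ Z,  H_1 ≅ Z^4.

H_0: b_0 = 9 − 0 − 8 = 1; torsion from ∂_1 factors > 1: none. So H_0 ≅ Z.
H_1: b_1 = 12 − 8 − 0 = 4; torsion from ∂_2 factors > 1: none. So H_1 ≅ Z^4.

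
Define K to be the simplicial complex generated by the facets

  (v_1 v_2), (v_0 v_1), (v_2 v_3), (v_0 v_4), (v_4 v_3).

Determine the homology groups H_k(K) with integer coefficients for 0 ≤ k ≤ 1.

H_0 = Z,  H_1 = Z.

K has 5 vertices, 5 edges.
rank ∂_0 = 0, rank ∂_1 = 4 ⇒ b_0 = 5 − 0 − 4 = 1; all invariant factors of ∂_1 are 1 so no torsion. So H_0 = Z.
rank ∂_1 = 4, rank ∂_2 = 0 ⇒ b_1 = 5 − 4 − 0 = 1. So H_1 = Z.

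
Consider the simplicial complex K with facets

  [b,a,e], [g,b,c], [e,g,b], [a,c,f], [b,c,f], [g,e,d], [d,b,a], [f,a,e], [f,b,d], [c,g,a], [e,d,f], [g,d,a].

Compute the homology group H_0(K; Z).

H_0 ≅ Z.

Fix the vertex order a < b < c < d < e < f < g and write every simplex with vertices in increasing order. Then dim K = 2 and the simplices of K are:

  0-simplices (7): a, b, c, d, e, f, g
  1-simplices (18): ab, ac, ad, ae, af, ag, bc, bd, be, bf, bg, cf, cg, de, df, dg, ef, eg
  2-simplices (12): abd, abe, acf, acg, adg, aef, bcf, bcg, bdf, beg, def, deg

giving chain groups C_0 ≅ Z^7, C_1 ≅ Z^18, C_2 ≅ Z^12.

Boundary ∂_1: C_1 → C_0 sends each edge [p,q] (with p < q) to q − p.
The 7×18 boundary matrix has rank 6 and Smith normal form diag(1,1,1,1,1,1).

∂_2: C_2 → C_1 acts by ∂[p,q,r] = [q,r] − [p,r] + [p,q]. For instance
  ∂abd = bd − ad + ab,
  ∂beg = eg − bg + be.
This gives a 18×12 integer matrix of rank 12; reducing to Smith normal form yields diagonal entries (1,1,1,1,1,1,1,1,1,1,1,2).

Reading off H_k = ker ∂_k / im ∂_{k+1}:

  H_0: rank C_0 − rank ∂_1 = 7 − 6 = 1, and the invariant factors of ∂_1 are all 1, so H_0 ≅ Z.

(K is a triangulation of the real projective plane RP^2.)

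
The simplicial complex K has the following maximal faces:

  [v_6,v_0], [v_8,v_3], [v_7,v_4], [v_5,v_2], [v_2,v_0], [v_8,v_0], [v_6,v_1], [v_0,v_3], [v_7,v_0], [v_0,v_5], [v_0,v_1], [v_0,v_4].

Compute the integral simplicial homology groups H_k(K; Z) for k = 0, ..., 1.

Order the vertices as v_0 < v_1 < v_2 < v_3 < v_4 < v_5 < v_6 < v_7 < v_8. Listing each simplex with vertices in this order, K has dimension 1 with simplices:

  0-simplices (9): [v_0], [v_1], [v_2], [v_3], [v_4], [v_5], [v_6], [v_7], [v_8]
  1-simplices (12): [v_0,v_1], [v_0,v_2], [v_0,v_3], [v_0,v_4], [v_0,v_5], [v_0,v_6], [v_0,v_7], [v_0,v_8], [v_1,v_6], [v_2,v_5], [v_3,v_8], [v_4,v_7]

Hence C_0 ≅ Z^9, C_1 ≅ Z^12.

Boundary ∂_1: C_1 → C_0 maps an edge to its endpoints' difference, ∂[p,q] = q − p.
The resulting 9×12 matrix has rank 8, and its Smith normal form has invariant factors (1,1,1,1,1,1,1,1).

Reading off H_k = ker ∂_k / im ∂_{k+1}:

  H_0: rank C_0 − rank ∂_1 = 9 − 8 = 1, and the invariant factors of ∂_1 are all 1, so H_0 = Z.
  H_1: rank ker ∂_1 − rank ∂_2 = (12 − 8) − 0 = 4, and there is no ∂_2, so H_1 = Z^4.

(K is a triangulation of a wedge of 4 circles.)

H_0 = Z,  H_1 = Z^4.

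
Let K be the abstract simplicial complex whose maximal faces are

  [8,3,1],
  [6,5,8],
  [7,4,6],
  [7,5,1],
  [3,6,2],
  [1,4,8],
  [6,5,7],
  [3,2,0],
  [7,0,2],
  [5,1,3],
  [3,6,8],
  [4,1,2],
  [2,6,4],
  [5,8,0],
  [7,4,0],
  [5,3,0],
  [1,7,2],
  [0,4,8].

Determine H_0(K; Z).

Order the vertices as 0 < 1 < 2 < 3 < 4 < 5 < 6 < 7 < 8. Listing each simplex with vertices in this order, K has dimension 2 with simplices:

  0-simplices (9): [0], [1], [2], [3], [4], [5], [6], [7], [8]
  1-simplices (27): (27 of them)
  2-simplices (18): [0,2,3], [0,2,7], [0,3,5], [0,4,7], [0,4,8], [0,5,8], [1,2,4], [1,2,7], [1,3,5], [1,3,8], [1,4,8], [1,5,7], [2,3,6], [2,4,6], [3,6,8], [4,6,7], [5,6,7], [5,6,8]

so the chain groups are C_0 ≅ Z^9, C_1 ≅ Z^27, C_2 ≅ Z^18.

∂_1: C_1 → C_0 sends each edge [p,q] (with p < q) to q − p.
As a 9×27 matrix over Z this has rank 8, with invariant factors (1,1,1,1,1,1,1,1).

Boundary ∂_2: C_2 → C_1 maps a triangle to the signed sum of its edges. For instance
  ∂[0,4,7] = [4,7] − [0,7] + [0,4],
  ∂[5,6,8] = [6,8] − [5,8] + [5,6].
As a 27×18 matrix over Z this has rank 18, with invariant factors (1,1,1,1,1,1,1,1,1,1,1,1,1,1,1,1,1,2).

Now H_k = ker ∂_k / im ∂_{k+1}, so:

  H_0: rank C_0 − rank ∂_1 = 9 − 8 = 1, and the invariant factors of ∂_1 are all 1, so H_0 ≅ Z.

H_0 = Z.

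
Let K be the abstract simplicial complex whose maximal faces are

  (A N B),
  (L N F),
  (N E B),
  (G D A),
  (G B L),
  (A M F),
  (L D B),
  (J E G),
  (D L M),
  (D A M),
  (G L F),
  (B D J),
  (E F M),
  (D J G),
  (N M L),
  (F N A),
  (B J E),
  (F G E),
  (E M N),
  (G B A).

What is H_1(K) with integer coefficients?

Take the total order A < B < D < E < F < G < J < L < M < N on the vertex set. Then K (dimension 2) consists of the simplices:

  0-simplices (10): A, B, D, E, F, G, J, L, M, N
  1-simplices (30): AB, AD, AF, AG, AM, AN, BD, BE, BG, BJ, BL, BN, DG, DJ, DL, DM, EF, EG, EJ, EM, EN, FG, FL, FM, FN, GJ, GL, LM, LN, MN
  2-simplices (20): ABG, ABN, ADG, ADM, AFM, AFN, BDJ, BDL, BEJ, BEN, BGL, DGJ, DLM, EFG, EFM, EGJ, EMN, FGL, FLN, LMN

Hence C_0 ≅ Z^10, C_1 ≅ Z^30, C_2 ≅ Z^20.

The boundary map ∂_1: C_1 → C_0 sends each edge [p,q] (with p < q) to q − p. For instance
  ∂FG = G − F.
As a 10×30 matrix over Z this has rank 9, with invariant factors (1,1,1,1,1,1,1,1,1).

∂_2: C_2 → C_1 sends each 2-simplex [p,q,r] to [q,r] − [p,r] + [p,q]. For instance
  ∂AFN = FN − AN + AF,
  ∂EGJ = GJ − EJ + EG.
The resulting 30×20 matrix has rank 20, and its Smith normal form has invariant factors (1,1,1,1,1,1,1,1,1,1,1,1,1,1,1,1,1,1,1,2).

Computing H_k = (kernel of ∂_k) / (image of ∂_{k+1}):

  H_1: rank ker ∂_1 − rank ∂_2 = (30 − 9) − 20 = 1, and ∂_2 has invariant factor 2 > 1, so H_1 ≅ Z ⊕ Z/2.

H_1 ≅ Z ⊕ Z/2.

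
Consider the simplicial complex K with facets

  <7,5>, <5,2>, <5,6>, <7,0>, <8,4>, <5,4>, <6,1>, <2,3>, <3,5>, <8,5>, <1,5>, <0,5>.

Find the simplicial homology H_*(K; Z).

We work with the vertex ordering 0 < 1 < 2 < 3 < 4 < 5 < 6 < 7 < 8. The simplices of K, each written with vertices in increasing order, are:

  0-simplices (9): [0], [1], [2], [3], [4], [5], [6], [7], [8]
  1-simplices (12): [0,5], [0,7], [1,5], [1,6], [2,3], [2,5], [3,5], [4,5], [4,8], [5,6], [5,7], [5,8]

giving chain groups C_0 ≅ Z^9, C_1 ≅ Z^12.

Boundary ∂_1: C_1 → C_0 sends each edge [p,q] (with p < q) to q − p.
The 9×12 boundary matrix has rank 8 and Smith normal form diag(1,1,1,1,1,1,1,1).

Now H_k = ker ∂_k / im ∂_{k+1}, so:

  H_0: rank C_0 − rank ∂_1 = 9 − 8 = 1, and the invariant factors of ∂_1 are all 1, so H_0 = Z.
  H_1: rank ker ∂_1 − rank ∂_2 = (12 − 8) − 0 = 4, and there is no ∂_2, so H_1 = Z^4.

As a check, the Euler characteristic is 9 − 12 = -3, which agrees with 1 − 4 = -3.

H_0 ≅ Z,  H_1 ≅ Z^4.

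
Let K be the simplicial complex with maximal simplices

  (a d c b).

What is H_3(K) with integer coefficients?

Fix the vertex order a < b < c < d and write every simplex with vertices in increasing order. Then dim K = 3 and the simplices of K are:

  0-simplices (4): a, b, c, d
  1-simplices (6): ab, ac, ad, bc, bd, cd
  2-simplices (4): abc, abd, acd, bcd
  3-simplices (1): abcd

so the chain groups are C_0 ≅ Z^4, C_1 ≅ Z^6, C_2 ≅ Z^4, C_3 ≅ Z^1.

∂_1: C_1 → C_0 is given by ∂[p,q] = [q] − [p]. For instance
  ∂cd = d − c.
This gives a 4×6 integer matrix of rank 3; reducing to Smith normal form yields diagonal entries (1,1,1).

Boundary ∂_2: C_2 → C_1 acts by ∂[p,q,r] = [q,r] − [p,r] + [p,q]. For instance
  ∂abc = bc − ac + ab,
  ∂bcd = cd − bd + bc.
As a 6×4 matrix over Z this has rank 3, with invariant factors (1,1,1).

∂_3: C_3 → C_2 sends each 3-simplex σ to the alternating sum Σ_i (−1)^i (σ with its i-th vertex removed). For instance
  ∂abcd = bcd − acd + abd − abc.
The resulting 4×1 matrix has rank 1, and its Smith normal form has invariant factors (1).

Now H_k = ker ∂_k / im ∂_{k+1}, so:

  H_3: rank ker ∂_3 − rank ∂_4 = (1 − 1) − 0 = 0, and there is no ∂_4, so H_3 = 0.

(K is a triangulation of the 3-simplex.)

H_3 ≅ 0.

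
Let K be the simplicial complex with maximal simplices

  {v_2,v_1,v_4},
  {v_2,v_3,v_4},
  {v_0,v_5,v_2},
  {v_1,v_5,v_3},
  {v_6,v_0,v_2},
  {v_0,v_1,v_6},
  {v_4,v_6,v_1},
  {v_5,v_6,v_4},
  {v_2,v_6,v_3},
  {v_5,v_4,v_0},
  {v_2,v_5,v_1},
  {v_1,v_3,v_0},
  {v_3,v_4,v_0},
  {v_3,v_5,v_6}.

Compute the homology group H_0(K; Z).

Order the vertices as v_0 < v_1 < v_2 < v_3 < v_4 < v_5 < v_6. Listing each simplex with vertices in this order, K has dimension 2 with simplices:

  0-simplices (7): [v_0], [v_1], [v_2], [v_3], [v_4], [v_5], [v_6]
  1-simplices (21): (21 of them)
  2-simplices (14): (14 of them)

giving chain groups C_0 ≅ Z^7, C_1 ≅ Z^21, C_2 ≅ Z^14.

∂_1: C_1 → C_0 sends each edge [p,q] (with p < q) to q − p.
The resulting 7×21 matrix has rank 6, and its Smith normal form has invariant factors (1,1,1,1,1,1).

Boundary ∂_2: C_2 → C_1 maps a triangle to the signed sum of its edges. For instance
  ∂[v_0,v_4,v_5] = [v_4,v_5] − [v_0,v_5] + [v_0,v_4],
  ∂[v_0,v_1,v_6] = [v_1,v_6] − [v_0,v_6] + [v_0,v_1].
The 21×14 boundary matrix has rank 13 and Smith normal form diag(1,1,1,1,1,1,1,1,1,1,1,1,1).

From H_k ≅ ker(∂_k) / im(∂_{k+1}) we obtain:

  H_0: rank C_0 − rank ∂_1 = 7 − 6 = 1, and the invariant factors of ∂_1 are all 1, so H_0 = Z.

H_0 ≅ Z.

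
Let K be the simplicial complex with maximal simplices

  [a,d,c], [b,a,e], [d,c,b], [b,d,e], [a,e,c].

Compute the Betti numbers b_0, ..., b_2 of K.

Fix the vertex order a < b < c < d < e and write every simplex with vertices in increasing order. Then dim K = 2 and the simplices of K are:

  0-simplices (5): a, b, c, d, e
  1-simplices (10): ab, ac, ad, ae, bc, bd, be, cd, ce, de
  2-simplices (5): abe, acd, ace, bcd, bde

so the chain groups are C_0 ≅ Z^5, C_1 ≅ Z^10, C_2 ≅ Z^5.

The boundary map ∂_1: C_1 → C_0 is given by ∂[p,q] = [q] − [p].
The resulting 5×10 matrix has rank 4, and its Smith normal form has invariant factors (1,1,1,1).

Boundary ∂_2: C_2 → C_1 maps a triangle to the signed sum of its edges. For instance
  ∂abe = be − ae + ab,
  ∂acd = cd − ad + ac.
As a 10×5 matrix over Z this has rank 5, with invariant factors (1,1,1,1,1).

Reading off H_k = ker ∂_k / im ∂_{k+1}:

  H_0: rank C_0 − rank ∂_1 = 5 − 4 = 1, and the invariant factors of ∂_1 are all 1, so H_0 ≅ Z.
  H_1: rank ker ∂_1 − rank ∂_2 = (10 − 4) − 5 = 1, and the invariant factors of ∂_2 are all 1, so H_1 ≅ Z.
  H_2: rank ker ∂_2 − rank ∂_3 = (5 − 5) − 0 = 0, and there is no ∂_3, so H_2 ≅ 0.

As a check, the Euler characteristic is 5 − 10 + 5 = 0, which agrees with 1 − 1 + 0 = 0.

Hence the Betti numbers are b_0 = 1, b_1 = 1, b_2 = 0.

b_0 = 1, b_1 = 1, b_2 = 0.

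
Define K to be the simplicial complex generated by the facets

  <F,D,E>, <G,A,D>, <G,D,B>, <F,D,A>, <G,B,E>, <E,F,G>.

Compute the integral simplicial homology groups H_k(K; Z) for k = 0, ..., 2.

Fix the vertex order A < B < D < E < F < G and write every simplex with vertices in increasing order. Then dim K = 2 and the simplices of K are:

  0-simplices (6): A, B, D, E, F, G
  1-simplices (12): AD, AF, AG, BD, BE, BG, DE, DF, DG, EF, EG, FG
  2-simplices (6): ADF, ADG, BDG, BEG, DEF, EFG

giving chain groups C_0 ≅ Z^6, C_1 ≅ Z^12, C_2 ≅ Z^6.

The boundary map ∂_1: C_1 → C_0 sends each edge [p,q] (with p < q) to q − p. For instance
  ∂AG = G − A.
The resulting 6×12 matrix has rank 5, and its Smith normal form has invariant factors (1,1,1,1,1).

The boundary map ∂_2: C_2 → C_1 acts by ∂[p,q,r] = [q,r] − [p,r] + [p,q]. For instance
  ∂ADG = DG − AG + AD,
  ∂ADF = DF − AF + AD.
As a 12×6 matrix over Z this has rank 6, with invariant factors (1,1,1,1,1,1).

Computing H_k = (kernel of ∂_k) / (image of ∂_{k+1}):

  H_0: rank C_0 − rank ∂_1 = 6 − 5 = 1, and the invariant factors of ∂_1 are all 1, so H_0 = Z.
  H_1: rank ker ∂_1 − rank ∂_2 = (12 − 5) − 6 = 1, and the invariant factors of ∂_2 are all 1, so H_1 = Z.
  H_2: rank ker ∂_2 − rank ∂_3 = (6 − 6) − 0 = 0, and there is no ∂_3, so H_2 = 0.

H_0 ≅ Z,  H_1 ≅ Z,  H_2 = 0.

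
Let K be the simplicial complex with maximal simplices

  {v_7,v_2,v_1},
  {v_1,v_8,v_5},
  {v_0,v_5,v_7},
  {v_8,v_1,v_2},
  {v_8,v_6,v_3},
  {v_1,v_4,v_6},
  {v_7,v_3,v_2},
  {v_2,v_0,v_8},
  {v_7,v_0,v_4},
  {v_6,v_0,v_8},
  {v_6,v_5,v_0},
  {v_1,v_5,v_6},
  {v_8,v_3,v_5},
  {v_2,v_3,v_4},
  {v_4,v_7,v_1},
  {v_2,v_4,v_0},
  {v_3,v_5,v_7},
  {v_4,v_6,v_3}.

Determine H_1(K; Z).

H_1 ≅ Z ⊕ Z/2.

Fix the vertex order v_0 < v_1 < v_2 < v_3 < v_4 < v_5 < v_6 < v_7 < v_8 and write every simplex with vertices in increasing order. Then dim K = 2 and the simplices of K are:

  0-simplices (9): [v_0], [v_1], [v_2], [v_3], [v_4], [v_5], [v_6], [v_7], [v_8]
  1-simplices (27): (27 of them)
  2-simplices (18): (18 of them)

Hence C_0 ≅ Z^9, C_1 ≅ Z^27, C_2 ≅ Z^18.

Boundary ∂_1: C_1 → C_0 maps an edge to its endpoints' difference, ∂[p,q] = q − p.
This gives a 9×27 integer matrix of rank 8; reducing to Smith normal form yields diagonal entries (1,1,1,1,1,1,1,1).

The boundary map ∂_2: C_2 → C_1 sends each 2-simplex [p,q,r] to [q,r] − [p,r] + [p,q]. For instance
  ∂[v_0,v_6,v_8] = [v_6,v_8] − [v_0,v_8] + [v_0,v_6],
  ∂[v_0,v_5,v_7] = [v_5,v_7] − [v_0,v_7] + [v_0,v_5].
The 27×18 boundary matrix has rank 18 and Smith normal form diag(1,1,1,1,1,1,1,1,1,1,1,1,1,1,1,1,1,2).

Computing H_k = (kernel of ∂_k) / (image of ∂_{k+1}):

  H_1: rank ker ∂_1 − rank ∂_2 = (27 − 8) − 18 = 1, and ∂_2 has invariant factor 2 > 1, so H_1 ≅ Z ⊕ Z/2.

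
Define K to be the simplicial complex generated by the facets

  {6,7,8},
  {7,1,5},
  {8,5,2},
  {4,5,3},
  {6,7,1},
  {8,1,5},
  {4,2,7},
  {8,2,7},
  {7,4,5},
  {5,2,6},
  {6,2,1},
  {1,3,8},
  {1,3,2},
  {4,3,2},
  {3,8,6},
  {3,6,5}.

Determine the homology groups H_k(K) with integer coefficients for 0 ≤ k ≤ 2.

H_0 ≅ Z,  H_1 ≅ Z^2,  H_2 ≅ Z.

K has 8 vertices, 24 edges, 16 triangles.
rank ∂_0 = 0, rank ∂_1 = 7 ⇒ b_0 = 8 − 0 − 7 = 1; all invariant factors of ∂_1 are 1 so no torsion. So H_0 ≅ Z.
rank ∂_1 = 7, rank ∂_2 = 15 ⇒ b_1 = 24 − 7 − 15 = 2; all invariant factors of ∂_2 are 1 so no torsion. So H_1 ≅ Z^2.
rank ∂_2 = 15, rank ∂_3 = 0 ⇒ b_2 = 16 − 15 − 0 = 1. So H_2 ≅ Z.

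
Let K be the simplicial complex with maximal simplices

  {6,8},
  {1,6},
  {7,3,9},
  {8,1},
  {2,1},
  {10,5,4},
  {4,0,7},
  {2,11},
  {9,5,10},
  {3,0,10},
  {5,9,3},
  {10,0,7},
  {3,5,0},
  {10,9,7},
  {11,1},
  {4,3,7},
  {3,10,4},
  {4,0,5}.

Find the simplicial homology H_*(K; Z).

Fix the vertex order 0 < 1 < 2 < 3 < 4 < 5 < 6 < 7 < 8 < 9 < 10 < 11 and write every simplex with vertices in increasing order. Then dim K = 2 and the simplices of K are:

  0-simplices (12): [0], [1], [2], [3], [4], [5], [6], [7], [8], [9], [10], [11]
  1-simplices (24): (24 of them)
  2-simplices (12): [0,3,5], [0,3,10], [0,4,5], [0,4,7], [0,7,10], [3,4,7], [3,4,10], [3,5,9], [3,7,9], [4,5,10], [5,9,10], [7,9,10]

Hence C_0 ≅ Z^12, C_1 ≅ Z^24, C_2 ≅ Z^12.

The boundary map ∂_1: C_1 → C_0 sends each edge [p,q] (with p < q) to q − p.
As a 12×24 matrix over Z this has rank 10, with invariant factors (1,1,1,1,1,1,1,1,1,1).

The boundary map ∂_2: C_2 → C_1 sends each 2-simplex [p,q,r] to [q,r] − [p,r] + [p,q]. For instance
  ∂[0,7,10] = [7,10] − [0,10] + [0,7],
  ∂[0,3,5] = [3,5] − [0,5] + [0,3].
The 24×12 boundary matrix has rank 12 and Smith normal form diag(1,1,1,1,1,1,1,1,1,1,1,2).

From H_k ≅ ker(∂_k) / im(∂_{k+1}) we obtain:

  H_0: rank C_0 − rank ∂_1 = 12 − 10 = 2, and the invariant factors of ∂_1 are all 1, so H_0 = Z^2.
  H_1: rank ker ∂_1 − rank ∂_2 = (24 − 10) − 12 = 2, and ∂_2 has invariant factor 2 > 1, so H_1 = Z^2 ⊕ Z/2.
  H_2: rank ker ∂_2 − rank ∂_3 = (12 − 12) − 0 = 0, and there is no ∂_3, so H_2 = 0.

(K is a triangulation of the disjoint union of a wedge of 2 circles and the real projective plane RP^2.)

H_0 ≅ Z^2,  H_1 ≅ Z^2 ⊕ Z/2,  H_2 = 0.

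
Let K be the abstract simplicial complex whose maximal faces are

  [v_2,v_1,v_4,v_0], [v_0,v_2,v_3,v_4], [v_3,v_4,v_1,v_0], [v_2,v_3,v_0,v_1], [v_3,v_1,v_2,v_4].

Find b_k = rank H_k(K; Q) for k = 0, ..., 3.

K has 5 vertices, 10 edges, 10 triangles, 5 3-simplices.
rank ∂_0 = 0, rank ∂_1 = 4 ⇒ b_0 = 5 − 0 − 4 = 1; all invariant factors of ∂_1 are 1 so no torsion. So H_0 ≅ Z.
rank ∂_1 = 4, rank ∂_2 = 6 ⇒ b_1 = 10 − 4 − 6 = 0; all invariant factors of ∂_2 are 1 so no torsion. So H_1 ≅ 0.
rank ∂_2 = 6, rank ∂_3 = 4 ⇒ b_2 = 10 − 6 − 4 = 0; all invariant factors of ∂_3 are 1 so no torsion. So H_2 ≅ 0.
rank ∂_3 = 4, rank ∂_4 = 0 ⇒ b_3 = 5 − 4 − 0 = 1. So H_3 ≅ Z.

b_0 = 1, b_1 = 0, b_2 = 0, b_3 = 1.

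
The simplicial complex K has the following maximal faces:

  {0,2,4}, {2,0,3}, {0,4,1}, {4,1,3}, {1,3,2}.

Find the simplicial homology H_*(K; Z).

H_0 ≅ Z,  H_1 ≅ Z,  H_2 = 0.

Fix the vertex order 0 < 1 < 2 < 3 < 4 and write every simplex with vertices in increasing order. Then dim K = 2 and the simplices of K are:

  0-simplices (5): [0], [1], [2], [3], [4]
  1-simplices (10): [0,1], [0,2], [0,3], [0,4], [1,2], [1,3], [1,4], [2,3], [2,4], [3,4]
  2-simplices (5): [0,1,4], [0,2,3], [0,2,4], [1,2,3], [1,3,4]

so the chain groups are C_0 ≅ Z^5, C_1 ≅ Z^10, C_2 ≅ Z^5.

Boundary ∂_1: C_1 → C_0 sends each edge [p,q] (with p < q) to q − p.
The 5×10 boundary matrix has rank 4 and Smith normal form diag(1,1,1,1).

∂_2: C_2 → C_1 maps a triangle to the signed sum of its edges. For instance
  ∂[0,1,4] = [1,4] − [0,4] + [0,1],
  ∂[0,2,4] = [2,4] − [0,4] + [0,2].
As a 10×5 matrix over Z this has rank 5, with invariant factors (1,1,1,1,1).

Now H_k = ker ∂_k / im ∂_{k+1}, so:

  H_0: rank C_0 − rank ∂_1 = 5 − 4 = 1, and the invariant factors of ∂_1 are all 1, so H_0 ≅ Z.
  H_1: rank ker ∂_1 − rank ∂_2 = (10 − 4) − 5 = 1, and the invariant factors of ∂_2 are all 1, so H_1 ≅ Z.
  H_2: rank ker ∂_2 − rank ∂_3 = (5 − 5) − 0 = 0, and there is no ∂_3, so H_2 ≅ 0.

As a check, the Euler characteristic is 5 − 10 + 5 = 0, which agrees with 1 − 1 + 0 = 0.
(K is a triangulation of the Möbius band.)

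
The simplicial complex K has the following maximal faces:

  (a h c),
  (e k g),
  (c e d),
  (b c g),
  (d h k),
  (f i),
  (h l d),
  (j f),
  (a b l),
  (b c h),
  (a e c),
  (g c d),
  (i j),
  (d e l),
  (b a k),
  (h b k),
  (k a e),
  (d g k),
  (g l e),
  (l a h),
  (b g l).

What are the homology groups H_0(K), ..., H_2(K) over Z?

Fix the vertex order a < b < c < d < e < f < g < h < i < j < k < l and write every simplex with vertices in increasing order. Then dim K = 2 and the simplices of K are:

  0-simplices (12): a, b, c, d, e, f, g, h, i, j, k, l
  1-simplices (30): ab, ac, ae, ah, ak, al, bc, bg, bh, bk, bl, cd, ce, cg, ch, de, dg, dh, dk, dl, eg, ek, el, fi, fj, gk, gl, hk, hl, ij
  2-simplices (18): abk, abl, ace, ach, aek, ahl, bcg, bch, bgl, bhk, cde, cdg, del, dgk, dhk, dhl, egk, egl

giving chain groups C_0 ≅ Z^12, C_1 ≅ Z^30, C_2 ≅ Z^18.

Boundary ∂_1: C_1 → C_0 is given by ∂[p,q] = [q] − [p]. For instance
  ∂dh = h − d.
This gives a 12×30 integer matrix of rank 10; reducing to Smith normal form yields diagonal entries (1,1,1,1,1,1,1,1,1,1).

The boundary map ∂_2: C_2 → C_1 acts by ∂[p,q,r] = [q,r] − [p,r] + [p,q]. For instance
  ∂dhl = hl − dl + dh,
  ∂cdg = dg − cg + cd.
This gives a 30×18 integer matrix of rank 18; reducing to Smith normal form yields diagonal entries (1,1,1,1,1,1,1,1,1,1,1,1,1,1,1,1,1,2).

Now H_k = ker ∂_k / im ∂_{k+1}, so:

  H_0: rank C_0 − rank ∂_1 = 12 − 10 = 2, and the invariant factors of ∂_1 are all 1, so H_0 = Z^2.
  H_1: rank ker ∂_1 − rank ∂_2 = (30 − 10) − 18 = 2, and ∂_2 has invariant factor 2 > 1, so H_1 = Z^2 ⊕ Z/2.
  H_2: rank ker ∂_2 − rank ∂_3 = (18 − 18) − 0 = 0, and there is no ∂_3, so H_2 = 0.

H_0 = Z^2,  H_1 = Z^2 ⊕ Z/2,  H_2 = 0.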